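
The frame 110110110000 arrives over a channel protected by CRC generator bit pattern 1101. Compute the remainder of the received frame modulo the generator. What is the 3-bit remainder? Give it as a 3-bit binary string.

Modulo-2 division of 110110110000 by 1101:
  pos 0: 1101 XOR 1101 = 0000
  pos 4: 1011 XOR 1101 = 0110
  pos 5: 1100 XOR 1101 = 0001
  pos 8: 1000 XOR 1101 = 0101
Remainder = 101 (nonzero — an error is detected).

101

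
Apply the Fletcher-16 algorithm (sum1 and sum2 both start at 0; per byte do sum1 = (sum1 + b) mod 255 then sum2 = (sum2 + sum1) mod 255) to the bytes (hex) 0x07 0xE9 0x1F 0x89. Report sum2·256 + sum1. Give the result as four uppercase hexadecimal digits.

Running sums (mod 255):
  after byte 0 (0x07): sum1=7, sum2=7
  after byte 1 (0xE9): sum1=240, sum2=247
  after byte 2 (0x1F): sum1=16, sum2=8
  after byte 3 (0x89): sum1=153, sum2=161
Checksum = sum2·256 + sum1 = 161·256 + 153 = 41369 = 0xA199.

A199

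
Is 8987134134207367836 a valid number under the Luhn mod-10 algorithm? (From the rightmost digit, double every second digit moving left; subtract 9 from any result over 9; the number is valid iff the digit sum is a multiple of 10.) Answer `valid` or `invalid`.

From the right, keep odd positions and double even positions (subtract 9 from any doubled value over 9):
  doubled (positions 2,4,...): 6 5 6 0 8 2 6 5 9 → sum 47
  kept (positions 1,3,...): 6 8 6 7 2 3 4 1 8 8 → sum 53
Total = 100.
100 mod 10 = 0, so the number is valid.

valid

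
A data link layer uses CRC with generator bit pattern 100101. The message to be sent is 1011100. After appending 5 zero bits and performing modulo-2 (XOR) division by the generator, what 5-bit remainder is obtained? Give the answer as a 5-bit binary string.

Append 5 zeros: 101110000000. Divide by 100101 (XOR where the leading bit is 1):
  pos 0: 101110 XOR 100101 = 001011
  pos 2: 101100 XOR 100101 = 001001
  pos 4: 100100 XOR 100101 = 000001
Remainder (last 5 bits) = 00100. This is the CRC / FCS.

00100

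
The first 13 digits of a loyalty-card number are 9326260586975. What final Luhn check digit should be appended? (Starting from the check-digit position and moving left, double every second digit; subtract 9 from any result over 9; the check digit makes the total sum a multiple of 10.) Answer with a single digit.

Partial digits right→left: 5 7 9 6 8 5 0 6 2 6 2 3 9
Double every second digit counting from the check-digit position (so the 1st, 3rd, 5th, ... of the partial from the right).
  doubled (with −9 where >9): 1 9 7 0 4 4 9 → sum 34
  kept as-is: 7 6 5 6 6 3 → sum 33
Total = 34 + 33 = 67.
Check digit = (10 − (67 mod 10)) mod 10 = 3.

3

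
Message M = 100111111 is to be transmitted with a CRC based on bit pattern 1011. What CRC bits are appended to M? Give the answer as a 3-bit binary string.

Append 3 zeros: 100111111000. Divide by 1011 (XOR where the leading bit is 1):
  pos 0: 1001 XOR 1011 = 0010
  pos 2: 1011 XOR 1011 = 0000
  pos 6: 1110 XOR 1011 = 0101
  pos 7: 1010 XOR 1011 = 0001
Remainder (last 3 bits) = 010. This is the CRC / FCS.

010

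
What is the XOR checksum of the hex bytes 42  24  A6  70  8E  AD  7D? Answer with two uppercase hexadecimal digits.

EE

XOR the bytes together:
  start with 0x42
  0x42 ⊕ 0x24 = 0x66
  0x66 ⊕ 0xA6 = 0xC0
  0xC0 ⊕ 0x70 = 0xB0
  0xB0 ⊕ 0x8E = 0x3E
  0x3E ⊕ 0xAD = 0x93
  0x93 ⊕ 0x7D = 0xEE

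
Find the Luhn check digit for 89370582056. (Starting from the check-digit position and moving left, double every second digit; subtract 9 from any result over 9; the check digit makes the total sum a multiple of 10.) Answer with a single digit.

9

Partial digits right→left: 6 5 0 2 8 5 0 7 3 9 8
Double every second digit counting from the check-digit position (so the 1st, 3rd, 5th, ... of the partial from the right).
  doubled (with −9 where >9): 3 0 7 0 6 7 → sum 23
  kept as-is: 5 2 5 7 9 → sum 28
Total = 23 + 28 = 51.
Check digit = (10 − (51 mod 10)) mod 10 = 9.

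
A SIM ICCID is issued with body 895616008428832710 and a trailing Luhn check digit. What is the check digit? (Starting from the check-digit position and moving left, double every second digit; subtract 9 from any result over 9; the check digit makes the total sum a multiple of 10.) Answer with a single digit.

4

Partial digits right→left: 0 1 7 2 3 8 8 2 4 8 0 0 6 1 6 5 9 8
Double every second digit counting from the check-digit position (so the 1st, 3rd, 5th, ... of the partial from the right).
  doubled (with −9 where >9): 0 5 6 7 8 0 3 3 9 → sum 41
  kept as-is: 1 2 8 2 8 0 1 5 8 → sum 35
Total = 41 + 35 = 76.
Check digit = (10 − (76 mod 10)) mod 10 = 4.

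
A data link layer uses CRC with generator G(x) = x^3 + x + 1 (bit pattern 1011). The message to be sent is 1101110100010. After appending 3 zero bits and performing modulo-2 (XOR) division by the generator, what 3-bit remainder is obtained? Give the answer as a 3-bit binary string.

Append 3 zeros: 1101110100010000. Divide by 1011 (XOR where the leading bit is 1):
  pos 0: 1101 XOR 1011 = 0110
  pos 1: 1101 XOR 1011 = 0110
  pos 2: 1101 XOR 1011 = 0110
  pos 3: 1100 XOR 1011 = 0111
  pos 4: 1111 XOR 1011 = 0100
  pos 5: 1000 XOR 1011 = 0011
  pos 7: 1100 XOR 1011 = 0111
  pos 8: 1111 XOR 1011 = 0100
  pos 9: 1000 XOR 1011 = 0011
  pos 11: 1100 XOR 1011 = 0111
  pos 12: 1110 XOR 1011 = 0101
Remainder (last 3 bits) = 101. This is the CRC / FCS.

101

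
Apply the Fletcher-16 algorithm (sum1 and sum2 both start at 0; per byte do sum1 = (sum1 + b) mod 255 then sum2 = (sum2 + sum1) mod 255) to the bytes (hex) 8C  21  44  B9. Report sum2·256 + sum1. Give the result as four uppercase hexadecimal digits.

Running sums (mod 255):
  after byte 0 (8C): sum1=140, sum2=140
  after byte 1 (21): sum1=173, sum2=58
  after byte 2 (44): sum1=241, sum2=44
  after byte 3 (B9): sum1=171, sum2=215
Checksum = sum2·256 + sum1 = 215·256 + 171 = 55211 = 0xD7AB.

D7AB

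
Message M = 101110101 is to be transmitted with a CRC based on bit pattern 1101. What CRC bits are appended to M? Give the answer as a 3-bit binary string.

110

Append 3 zeros: 101110101000. Divide by 1101 (XOR where the leading bit is 1):
  pos 0: 1011 XOR 1101 = 0110
  pos 1: 1101 XOR 1101 = 0000
  pos 6: 1010 XOR 1101 = 0111
  pos 7: 1110 XOR 1101 = 0011
Remainder (last 3 bits) = 110. This is the CRC / FCS.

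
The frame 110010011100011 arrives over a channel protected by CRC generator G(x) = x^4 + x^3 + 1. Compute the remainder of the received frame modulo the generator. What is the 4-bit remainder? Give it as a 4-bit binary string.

Modulo-2 division of 110010011100011 by 11001:
  pos 0: 11001 XOR 11001 = 00000
  pos 7: 11100 XOR 11001 = 00101
  pos 9: 10101 XOR 11001 = 01100
  pos 10: 11001 XOR 11001 = 00000
Remainder = 0000 (zero — the frame passes the CRC check).

0000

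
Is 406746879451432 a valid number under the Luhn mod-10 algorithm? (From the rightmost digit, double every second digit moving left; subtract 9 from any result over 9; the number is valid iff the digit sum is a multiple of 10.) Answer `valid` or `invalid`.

invalid

From the right, keep odd positions and double even positions (subtract 9 from any doubled value over 9):
  doubled (positions 2,4,...): 6 2 8 5 3 5 0 → sum 29
  kept (positions 1,3,...): 2 4 5 9 8 4 6 4 → sum 42
Total = 71.
71 mod 10 = 1, so the number is invalid.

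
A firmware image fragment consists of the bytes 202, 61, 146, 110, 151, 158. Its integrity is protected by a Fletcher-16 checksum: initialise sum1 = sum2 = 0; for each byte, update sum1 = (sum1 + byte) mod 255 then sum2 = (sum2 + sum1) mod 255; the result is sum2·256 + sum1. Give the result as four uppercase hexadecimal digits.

Running sums (mod 255):
  after byte 0 (202): sum1=202, sum2=202
  after byte 1 (61): sum1=8, sum2=210
  after byte 2 (146): sum1=154, sum2=109
  after byte 3 (110): sum1=9, sum2=118
  after byte 4 (151): sum1=160, sum2=23
  after byte 5 (158): sum1=63, sum2=86
Checksum = sum2·256 + sum1 = 86·256 + 63 = 22079 = 0x563F.

563F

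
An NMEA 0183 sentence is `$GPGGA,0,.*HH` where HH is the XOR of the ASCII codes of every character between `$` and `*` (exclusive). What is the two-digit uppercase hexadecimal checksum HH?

XOR the ASCII codes of the payload characters:
  'G' = 0x47 → acc = 0x47
  'P' = 0x50 → acc = 0x17
  'G' = 0x47 → acc = 0x50
  'G' = 0x47 → acc = 0x17
  'A' = 0x41 → acc = 0x56
  ',' = 0x2C → acc = 0x7A
  '0' = 0x30 → acc = 0x4A
  ',' = 0x2C → acc = 0x66
  '.' = 0x2E → acc = 0x48
Checksum = 0x48.

48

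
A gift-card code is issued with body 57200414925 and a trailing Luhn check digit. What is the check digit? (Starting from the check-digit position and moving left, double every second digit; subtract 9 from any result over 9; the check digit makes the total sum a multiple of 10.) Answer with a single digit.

Partial digits right→left: 5 2 9 4 1 4 0 0 2 7 5
Double every second digit counting from the check-digit position (so the 1st, 3rd, 5th, ... of the partial from the right).
  doubled (with −9 where >9): 1 9 2 0 4 1 → sum 17
  kept as-is: 2 4 4 0 7 → sum 17
Total = 17 + 17 = 34.
Check digit = (10 − (34 mod 10)) mod 10 = 6.

6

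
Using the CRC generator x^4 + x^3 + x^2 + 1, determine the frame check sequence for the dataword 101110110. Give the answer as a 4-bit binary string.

Append 4 zeros: 1011101100000. Divide by 11101 (XOR where the leading bit is 1):
  pos 0: 10111 XOR 11101 = 01010
  pos 1: 10100 XOR 11101 = 01001
  pos 2: 10011 XOR 11101 = 01110
  pos 3: 11101 XOR 11101 = 00000
Remainder (last 4 bits) = 0000. This is the CRC / FCS.

0000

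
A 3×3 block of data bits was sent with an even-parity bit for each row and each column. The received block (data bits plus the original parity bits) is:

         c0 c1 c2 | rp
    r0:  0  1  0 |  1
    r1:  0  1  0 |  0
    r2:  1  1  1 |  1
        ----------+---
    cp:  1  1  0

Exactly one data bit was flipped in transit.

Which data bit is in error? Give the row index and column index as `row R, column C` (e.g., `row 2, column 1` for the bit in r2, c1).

row 1, column 2

Recompute each row's even parity and compare to rp:
  r0: data parity 1, sent rp 1 → ok
  r1: data parity 1, sent rp 0 → mismatch
  r2: data parity 1, sent rp 1 → ok
Recompute each column's even parity and compare to cp:
  c0: data parity 1, sent cp 1 → ok
  c1: data parity 1, sent cp 1 → ok
  c2: data parity 1, sent cp 0 → mismatch
Exactly one row (r1) and one column (c2) fail → the flipped bit is at their intersection.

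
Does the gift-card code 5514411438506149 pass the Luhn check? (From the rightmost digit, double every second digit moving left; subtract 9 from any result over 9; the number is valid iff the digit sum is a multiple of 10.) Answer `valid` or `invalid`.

invalid

From the right, keep odd positions and double even positions (subtract 9 from any doubled value over 9):
  doubled (positions 2,4,...): 8 3 1 6 2 8 2 1 → sum 31
  kept (positions 1,3,...): 9 1 0 8 4 1 4 5 → sum 32
Total = 63.
63 mod 10 = 3, so the number is invalid.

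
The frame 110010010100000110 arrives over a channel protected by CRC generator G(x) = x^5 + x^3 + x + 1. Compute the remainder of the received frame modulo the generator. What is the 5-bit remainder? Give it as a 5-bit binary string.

Modulo-2 division of 110010010100000110 by 101011:
  pos 0: 110010 XOR 101011 = 011001
  pos 1: 110010 XOR 101011 = 011001
  pos 2: 110011 XOR 101011 = 011000
  pos 3: 110000 XOR 101011 = 011011
  pos 4: 110111 XOR 101011 = 011100
  pos 5: 111000 XOR 101011 = 010011
  pos 6: 100110 XOR 101011 = 001101
  pos 8: 110100 XOR 101011 = 011111
  pos 9: 111110 XOR 101011 = 010101
  pos 10: 101011 XOR 101011 = 000000
Remainder = 00010 (nonzero — an error is detected).

00010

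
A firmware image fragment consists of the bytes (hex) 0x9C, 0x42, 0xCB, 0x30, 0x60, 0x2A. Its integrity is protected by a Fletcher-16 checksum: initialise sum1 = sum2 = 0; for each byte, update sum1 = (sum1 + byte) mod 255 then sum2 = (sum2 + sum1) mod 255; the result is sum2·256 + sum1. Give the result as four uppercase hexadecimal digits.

Running sums (mod 255):
  after byte 0 (0x9C): sum1=156, sum2=156
  after byte 1 (0x42): sum1=222, sum2=123
  after byte 2 (0xCB): sum1=170, sum2=38
  after byte 3 (0x30): sum1=218, sum2=1
  after byte 4 (0x60): sum1=59, sum2=60
  after byte 5 (0x2A): sum1=101, sum2=161
Checksum = sum2·256 + sum1 = 161·256 + 101 = 41317 = 0xA165.

A165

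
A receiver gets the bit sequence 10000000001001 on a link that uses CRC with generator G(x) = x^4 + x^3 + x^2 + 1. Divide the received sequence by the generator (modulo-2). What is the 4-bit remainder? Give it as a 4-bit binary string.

Modulo-2 division of 10000000001001 by 11101:
  pos 0: 10000 XOR 11101 = 01101
  pos 1: 11010 XOR 11101 = 00111
  pos 3: 11100 XOR 11101 = 00001
  pos 7: 10010 XOR 11101 = 01111
  pos 8: 11110 XOR 11101 = 00011
Remainder = 0111 (nonzero — an error is detected).

0111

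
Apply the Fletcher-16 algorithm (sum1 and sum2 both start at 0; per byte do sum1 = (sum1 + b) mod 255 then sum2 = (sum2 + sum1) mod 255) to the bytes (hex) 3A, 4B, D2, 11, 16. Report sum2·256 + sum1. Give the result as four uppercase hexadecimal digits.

017F

Running sums (mod 255):
  after byte 0 (3A): sum1=58, sum2=58
  after byte 1 (4B): sum1=133, sum2=191
  after byte 2 (D2): sum1=88, sum2=24
  after byte 3 (11): sum1=105, sum2=129
  after byte 4 (16): sum1=127, sum2=1
Checksum = sum2·256 + sum1 = 1·256 + 127 = 383 = 0x017F.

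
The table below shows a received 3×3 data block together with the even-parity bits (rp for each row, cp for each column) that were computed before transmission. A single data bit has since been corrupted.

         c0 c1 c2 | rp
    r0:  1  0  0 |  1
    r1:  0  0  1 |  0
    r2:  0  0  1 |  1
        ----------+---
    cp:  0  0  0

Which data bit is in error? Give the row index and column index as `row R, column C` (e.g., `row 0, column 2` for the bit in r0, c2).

row 1, column 0

Recompute each row's even parity and compare to rp:
  r0: data parity 1, sent rp 1 → ok
  r1: data parity 1, sent rp 0 → mismatch
  r2: data parity 1, sent rp 1 → ok
Recompute each column's even parity and compare to cp:
  c0: data parity 1, sent cp 0 → mismatch
  c1: data parity 0, sent cp 0 → ok
  c2: data parity 0, sent cp 0 → ok
Exactly one row (r1) and one column (c0) fail → the flipped bit is at their intersection.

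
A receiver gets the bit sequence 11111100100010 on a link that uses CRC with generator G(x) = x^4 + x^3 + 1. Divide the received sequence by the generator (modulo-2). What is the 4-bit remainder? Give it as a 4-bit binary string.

Modulo-2 division of 11111100100010 by 11001:
  pos 0: 11111 XOR 11001 = 00110
  pos 2: 11010 XOR 11001 = 00011
  pos 5: 11010 XOR 11001 = 00011
  pos 8: 11001 XOR 11001 = 00000
Remainder = 0000 (zero — the frame passes the CRC check).

0000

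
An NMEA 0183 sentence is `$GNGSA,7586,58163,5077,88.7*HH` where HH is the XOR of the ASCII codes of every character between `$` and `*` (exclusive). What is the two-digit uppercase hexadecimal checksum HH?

75

XOR the ASCII codes of the payload characters:
  'G' = 0x47 → acc = 0x47
  'N' = 0x4E → acc = 0x09
  'G' = 0x47 → acc = 0x4E
  'S' = 0x53 → acc = 0x1D
  'A' = 0x41 → acc = 0x5C
  ',' = 0x2C → acc = 0x70
  '7' = 0x37 → acc = 0x47
  '5' = 0x35 → acc = 0x72
  '8' = 0x38 → acc = 0x4A
  '6' = 0x36 → acc = 0x7C
  ',' = 0x2C → acc = 0x50
  '5' = 0x35 → acc = 0x65
  '8' = 0x38 → acc = 0x5D
  '1' = 0x31 → acc = 0x6C
  '6' = 0x36 → acc = 0x5A
  '3' = 0x33 → acc = 0x69
  ',' = 0x2C → acc = 0x45
  '5' = 0x35 → acc = 0x70
  '0' = 0x30 → acc = 0x40
  '7' = 0x37 → acc = 0x77
  '7' = 0x37 → acc = 0x40
  ',' = 0x2C → acc = 0x6C
  '8' = 0x38 → acc = 0x54
  '8' = 0x38 → acc = 0x6C
  '.' = 0x2E → acc = 0x42
  '7' = 0x37 → acc = 0x75
Checksum = 0x75.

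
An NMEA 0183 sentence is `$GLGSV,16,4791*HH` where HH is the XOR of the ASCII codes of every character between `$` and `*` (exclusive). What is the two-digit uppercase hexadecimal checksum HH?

XOR the ASCII codes of the payload characters:
  'G' = 0x47 → acc = 0x47
  'L' = 0x4C → acc = 0x0B
  'G' = 0x47 → acc = 0x4C
  'S' = 0x53 → acc = 0x1F
  'V' = 0x56 → acc = 0x49
  ',' = 0x2C → acc = 0x65
  '1' = 0x31 → acc = 0x54
  '6' = 0x36 → acc = 0x62
  ',' = 0x2C → acc = 0x4E
  '4' = 0x34 → acc = 0x7A
  '7' = 0x37 → acc = 0x4D
  '9' = 0x39 → acc = 0x74
  '1' = 0x31 → acc = 0x45
Checksum = 0x45.

45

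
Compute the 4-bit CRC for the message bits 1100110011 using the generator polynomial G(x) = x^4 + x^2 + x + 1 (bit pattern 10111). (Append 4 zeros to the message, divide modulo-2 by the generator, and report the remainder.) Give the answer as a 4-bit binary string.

Append 4 zeros: 11001100110000. Divide by 10111 (XOR where the leading bit is 1):
  pos 0: 11001 XOR 10111 = 01110
  pos 1: 11101 XOR 10111 = 01010
  pos 2: 10100 XOR 10111 = 00011
  pos 5: 11011 XOR 10111 = 01100
  pos 6: 11000 XOR 10111 = 01111
  pos 7: 11110 XOR 10111 = 01001
  pos 8: 10010 XOR 10111 = 00101
Remainder (last 4 bits) = 1010. This is the CRC / FCS.

1010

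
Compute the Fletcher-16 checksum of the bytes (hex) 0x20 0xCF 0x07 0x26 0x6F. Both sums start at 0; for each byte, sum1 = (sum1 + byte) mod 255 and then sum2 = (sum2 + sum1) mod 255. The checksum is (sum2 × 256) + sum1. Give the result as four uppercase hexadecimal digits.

Running sums (mod 255):
  after byte 0 (0x20): sum1=32, sum2=32
  after byte 1 (0xCF): sum1=239, sum2=16
  after byte 2 (0x07): sum1=246, sum2=7
  after byte 3 (0x26): sum1=29, sum2=36
  after byte 4 (0x6F): sum1=140, sum2=176
Checksum = sum2·256 + sum1 = 176·256 + 140 = 45196 = 0xB08C.

B08C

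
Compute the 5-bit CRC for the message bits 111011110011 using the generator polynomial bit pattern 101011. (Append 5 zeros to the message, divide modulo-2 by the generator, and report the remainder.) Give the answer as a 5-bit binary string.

10011

Append 5 zeros: 11101111001100000. Divide by 101011 (XOR where the leading bit is 1):
  pos 0: 111011 XOR 101011 = 010000
  pos 1: 100001 XOR 101011 = 001010
  pos 3: 101010 XOR 101011 = 000001
  pos 8: 101100 XOR 101011 = 000111
  pos 11: 111000 XOR 101011 = 010011
Remainder (last 5 bits) = 10011. This is the CRC / FCS.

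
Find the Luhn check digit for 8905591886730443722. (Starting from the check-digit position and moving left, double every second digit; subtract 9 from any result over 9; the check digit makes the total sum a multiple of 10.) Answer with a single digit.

Partial digits right→left: 2 2 7 3 4 4 0 3 7 6 8 8 1 9 5 5 0 9 8
Double every second digit counting from the check-digit position (so the 1st, 3rd, 5th, ... of the partial from the right).
  doubled (with −9 where >9): 4 5 8 0 5 7 2 1 0 7 → sum 39
  kept as-is: 2 3 4 3 6 8 9 5 9 → sum 49
Total = 39 + 49 = 88.
Check digit = (10 − (88 mod 10)) mod 10 = 2.

2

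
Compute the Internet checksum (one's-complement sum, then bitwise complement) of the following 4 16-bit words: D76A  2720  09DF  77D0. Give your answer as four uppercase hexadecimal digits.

One's-complement addition (fold any carry out of bit 15 back into bit 0):
  0xD76A + 0x2720 = 0x0FE8A
  0xFE8A + 0x09DF = 0x10869 → wrap carry → 0x086A
  0x086A + 0x77D0 = 0x0803A
One's-complement sum = 0x803A.
Checksum = ~0x803A & 0xFFFF = 0x7FC5.

7FC5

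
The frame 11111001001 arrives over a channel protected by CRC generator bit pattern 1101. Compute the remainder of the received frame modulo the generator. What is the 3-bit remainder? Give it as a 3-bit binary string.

000

Modulo-2 division of 11111001001 by 1101:
  pos 0: 1111 XOR 1101 = 0010
  pos 2: 1010 XOR 1101 = 0111
  pos 3: 1110 XOR 1101 = 0011
  pos 5: 1110 XOR 1101 = 0011
  pos 7: 1101 XOR 1101 = 0000
Remainder = 000 (zero — the frame passes the CRC check).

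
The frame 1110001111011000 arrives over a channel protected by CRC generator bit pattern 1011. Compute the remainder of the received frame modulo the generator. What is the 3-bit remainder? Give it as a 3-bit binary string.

001

Modulo-2 division of 1110001111011000 by 1011:
  pos 0: 1110 XOR 1011 = 0101
  pos 1: 1010 XOR 1011 = 0001
  pos 4: 1011 XOR 1011 = 0000
  pos 8: 1101 XOR 1011 = 0110
  pos 9: 1101 XOR 1011 = 0110
  pos 10: 1100 XOR 1011 = 0111
  pos 11: 1110 XOR 1011 = 0101
  pos 12: 1010 XOR 1011 = 0001
Remainder = 001 (nonzero — an error is detected).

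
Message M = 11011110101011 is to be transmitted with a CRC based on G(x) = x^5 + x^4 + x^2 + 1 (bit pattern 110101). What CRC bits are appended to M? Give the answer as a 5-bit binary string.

Append 5 zeros: 1101111010101100000. Divide by 110101 (XOR where the leading bit is 1):
  pos 0: 110111 XOR 110101 = 000010
  pos 4: 101010 XOR 110101 = 011111
  pos 5: 111111 XOR 110101 = 001010
  pos 7: 101001 XOR 110101 = 011100
  pos 8: 111001 XOR 110101 = 001100
  pos 10: 110000 XOR 110101 = 000101
  pos 13: 101000 XOR 110101 = 011101
Remainder (last 5 bits) = 11101. This is the CRC / FCS.

11101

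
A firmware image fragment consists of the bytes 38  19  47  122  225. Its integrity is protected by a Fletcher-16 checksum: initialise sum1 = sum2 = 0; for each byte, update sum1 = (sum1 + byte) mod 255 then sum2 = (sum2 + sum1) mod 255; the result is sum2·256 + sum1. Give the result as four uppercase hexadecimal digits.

6FC4

Running sums (mod 255):
  after byte 0 (38): sum1=38, sum2=38
  after byte 1 (19): sum1=57, sum2=95
  after byte 2 (47): sum1=104, sum2=199
  after byte 3 (122): sum1=226, sum2=170
  after byte 4 (225): sum1=196, sum2=111
Checksum = sum2·256 + sum1 = 111·256 + 196 = 28612 = 0x6FC4.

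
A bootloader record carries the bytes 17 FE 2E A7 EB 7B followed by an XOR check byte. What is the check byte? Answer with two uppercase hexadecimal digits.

XOR the bytes together:
  start with 0x17
  0x17 ⊕ 0xFE = 0xE9
  0xE9 ⊕ 0x2E = 0xC7
  0xC7 ⊕ 0xA7 = 0x60
  0x60 ⊕ 0xEB = 0x8B
  0x8B ⊕ 0x7B = 0xF0

F0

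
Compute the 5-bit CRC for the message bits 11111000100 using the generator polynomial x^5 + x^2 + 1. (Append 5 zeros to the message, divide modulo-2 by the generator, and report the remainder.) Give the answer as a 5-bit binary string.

00011

Append 5 zeros: 1111100010000000. Divide by 100101 (XOR where the leading bit is 1):
  pos 0: 111110 XOR 100101 = 011011
  pos 1: 110110 XOR 100101 = 010011
  pos 2: 100110 XOR 100101 = 000011
  pos 6: 111000 XOR 100101 = 011101
  pos 7: 111010 XOR 100101 = 011111
  pos 8: 111110 XOR 100101 = 011011
  pos 9: 110110 XOR 100101 = 010011
  pos 10: 100110 XOR 100101 = 000011
Remainder (last 5 bits) = 00011. This is the CRC / FCS.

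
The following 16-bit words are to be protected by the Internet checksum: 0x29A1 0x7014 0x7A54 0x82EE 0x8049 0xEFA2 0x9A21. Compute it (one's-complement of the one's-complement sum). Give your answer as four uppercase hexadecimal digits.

5EF9

One's-complement addition (fold any carry out of bit 15 back into bit 0):
  0x29A1 + 0x7014 = 0x099B5
  0x99B5 + 0x7A54 = 0x11409 → wrap carry → 0x140A
  0x140A + 0x82EE = 0x096F8
  0x96F8 + 0x8049 = 0x11741 → wrap carry → 0x1742
  0x1742 + 0xEFA2 = 0x106E4 → wrap carry → 0x06E5
  0x06E5 + 0x9A21 = 0x0A106
One's-complement sum = 0xA106.
Checksum = ~0xA106 & 0xFFFF = 0x5EF9.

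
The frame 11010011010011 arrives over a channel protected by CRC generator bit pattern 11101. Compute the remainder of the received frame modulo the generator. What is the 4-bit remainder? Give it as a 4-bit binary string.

0000

Modulo-2 division of 11010011010011 by 11101:
  pos 0: 11010 XOR 11101 = 00111
  pos 2: 11101 XOR 11101 = 00000
  pos 7: 10100 XOR 11101 = 01001
  pos 8: 10011 XOR 11101 = 01110
  pos 9: 11101 XOR 11101 = 00000
Remainder = 0000 (zero — the frame passes the CRC check).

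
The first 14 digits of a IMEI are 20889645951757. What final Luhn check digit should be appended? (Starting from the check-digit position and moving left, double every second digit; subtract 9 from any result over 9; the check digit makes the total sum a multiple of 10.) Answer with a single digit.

0

Partial digits right→left: 7 5 7 1 5 9 5 4 6 9 8 8 0 2
Double every second digit counting from the check-digit position (so the 1st, 3rd, 5th, ... of the partial from the right).
  doubled (with −9 where >9): 5 5 1 1 3 7 0 → sum 22
  kept as-is: 5 1 9 4 9 8 2 → sum 38
Total = 22 + 38 = 60.
Check digit = (10 − (60 mod 10)) mod 10 = 0.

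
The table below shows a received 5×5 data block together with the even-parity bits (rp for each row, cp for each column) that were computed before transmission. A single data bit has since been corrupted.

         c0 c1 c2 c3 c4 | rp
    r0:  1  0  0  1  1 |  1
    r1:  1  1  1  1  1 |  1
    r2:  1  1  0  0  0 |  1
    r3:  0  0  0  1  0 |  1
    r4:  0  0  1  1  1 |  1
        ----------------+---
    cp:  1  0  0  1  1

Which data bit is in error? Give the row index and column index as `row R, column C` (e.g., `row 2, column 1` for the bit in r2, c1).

row 2, column 3

Recompute each row's even parity and compare to rp:
  r0: data parity 1, sent rp 1 → ok
  r1: data parity 1, sent rp 1 → ok
  r2: data parity 0, sent rp 1 → mismatch
  r3: data parity 1, sent rp 1 → ok
  r4: data parity 1, sent rp 1 → ok
Recompute each column's even parity and compare to cp:
  c0: data parity 1, sent cp 1 → ok
  c1: data parity 0, sent cp 0 → ok
  c2: data parity 0, sent cp 0 → ok
  c3: data parity 0, sent cp 1 → mismatch
  c4: data parity 1, sent cp 1 → ok
Exactly one row (r2) and one column (c3) fail → the flipped bit is at their intersection.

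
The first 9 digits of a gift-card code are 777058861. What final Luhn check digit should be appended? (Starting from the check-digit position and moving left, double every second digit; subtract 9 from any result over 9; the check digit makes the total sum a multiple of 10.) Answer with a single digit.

Partial digits right→left: 1 6 8 8 5 0 7 7 7
Double every second digit counting from the check-digit position (so the 1st, 3rd, 5th, ... of the partial from the right).
  doubled (with −9 where >9): 2 7 1 5 5 → sum 20
  kept as-is: 6 8 0 7 → sum 21
Total = 20 + 21 = 41.
Check digit = (10 − (41 mod 10)) mod 10 = 9.

9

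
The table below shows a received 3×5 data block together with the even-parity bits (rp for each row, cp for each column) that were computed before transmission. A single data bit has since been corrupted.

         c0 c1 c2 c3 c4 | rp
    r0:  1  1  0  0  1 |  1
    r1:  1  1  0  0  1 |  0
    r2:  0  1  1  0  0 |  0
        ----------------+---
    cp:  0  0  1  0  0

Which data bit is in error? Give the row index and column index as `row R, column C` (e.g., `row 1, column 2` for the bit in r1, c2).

row 1, column 1

Recompute each row's even parity and compare to rp:
  r0: data parity 1, sent rp 1 → ok
  r1: data parity 1, sent rp 0 → mismatch
  r2: data parity 0, sent rp 0 → ok
Recompute each column's even parity and compare to cp:
  c0: data parity 0, sent cp 0 → ok
  c1: data parity 1, sent cp 0 → mismatch
  c2: data parity 1, sent cp 1 → ok
  c3: data parity 0, sent cp 0 → ok
  c4: data parity 0, sent cp 0 → ok
Exactly one row (r1) and one column (c1) fail → the flipped bit is at their intersection.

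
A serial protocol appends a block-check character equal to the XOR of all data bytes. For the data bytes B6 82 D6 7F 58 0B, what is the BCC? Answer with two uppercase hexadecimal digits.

CE

XOR the bytes together:
  start with 0xB6
  0xB6 ⊕ 0x82 = 0x34
  0x34 ⊕ 0xD6 = 0xE2
  0xE2 ⊕ 0x7F = 0x9D
  0x9D ⊕ 0x58 = 0xC5
  0xC5 ⊕ 0x0B = 0xCE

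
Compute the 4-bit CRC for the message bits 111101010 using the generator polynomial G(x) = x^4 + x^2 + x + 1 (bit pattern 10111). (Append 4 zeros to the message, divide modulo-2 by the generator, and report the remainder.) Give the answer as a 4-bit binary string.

Append 4 zeros: 1111010100000. Divide by 10111 (XOR where the leading bit is 1):
  pos 0: 11110 XOR 10111 = 01001
  pos 1: 10011 XOR 10111 = 00100
  pos 3: 10001 XOR 10111 = 00110
  pos 5: 11000 XOR 10111 = 01111
  pos 6: 11110 XOR 10111 = 01001
  pos 7: 10010 XOR 10111 = 00101
Remainder (last 4 bits) = 1010. This is the CRC / FCS.

1010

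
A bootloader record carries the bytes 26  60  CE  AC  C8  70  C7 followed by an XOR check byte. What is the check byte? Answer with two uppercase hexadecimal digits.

XOR the bytes together:
  start with 0x26
  0x26 ⊕ 0x60 = 0x46
  0x46 ⊕ 0xCE = 0x88
  0x88 ⊕ 0xAC = 0x24
  0x24 ⊕ 0xC8 = 0xEC
  0xEC ⊕ 0x70 = 0x9C
  0x9C ⊕ 0xC7 = 0x5B

5B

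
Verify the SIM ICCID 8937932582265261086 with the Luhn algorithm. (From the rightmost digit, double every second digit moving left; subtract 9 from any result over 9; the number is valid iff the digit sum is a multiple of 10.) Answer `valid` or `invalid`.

valid

From the right, keep odd positions and double even positions (subtract 9 from any doubled value over 9):
  doubled (positions 2,4,...): 7 2 4 3 4 1 6 5 9 → sum 41
  kept (positions 1,3,...): 6 0 6 5 2 8 2 9 3 8 → sum 49
Total = 90.
90 mod 10 = 0, so the number is valid.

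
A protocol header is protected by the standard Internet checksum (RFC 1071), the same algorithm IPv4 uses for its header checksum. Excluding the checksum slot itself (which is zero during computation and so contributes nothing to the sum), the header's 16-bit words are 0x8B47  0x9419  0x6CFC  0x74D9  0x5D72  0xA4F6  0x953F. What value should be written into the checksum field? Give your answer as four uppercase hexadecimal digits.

One's-complement addition (fold any carry out of bit 15 back into bit 0):
  0x8B47 + 0x9419 = 0x11F60 → wrap carry → 0x1F61
  0x1F61 + 0x6CFC = 0x08C5D
  0x8C5D + 0x74D9 = 0x10136 → wrap carry → 0x0137
  0x0137 + 0x5D72 = 0x05EA9
  0x5EA9 + 0xA4F6 = 0x1039F → wrap carry → 0x03A0
  0x03A0 + 0x953F = 0x098DF
One's-complement sum = 0x98DF.
Checksum = ~0x98DF & 0xFFFF = 0x6720.

6720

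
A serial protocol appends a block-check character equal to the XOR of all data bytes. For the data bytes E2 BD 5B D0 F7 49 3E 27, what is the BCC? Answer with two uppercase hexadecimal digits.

XOR the bytes together:
  start with 0xE2
  0xE2 ⊕ 0xBD = 0x5F
  0x5F ⊕ 0x5B = 0x04
  0x04 ⊕ 0xD0 = 0xD4
  0xD4 ⊕ 0xF7 = 0x23
  0x23 ⊕ 0x49 = 0x6A
  0x6A ⊕ 0x3E = 0x54
  0x54 ⊕ 0x27 = 0x73

73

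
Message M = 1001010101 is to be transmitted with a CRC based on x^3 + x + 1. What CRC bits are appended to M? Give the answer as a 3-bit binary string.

Append 3 zeros: 1001010101000. Divide by 1011 (XOR where the leading bit is 1):
  pos 0: 1001 XOR 1011 = 0010
  pos 2: 1001 XOR 1011 = 0010
  pos 4: 1001 XOR 1011 = 0010
  pos 6: 1001 XOR 1011 = 0010
  pos 8: 1000 XOR 1011 = 0011
Remainder (last 3 bits) = 110. This is the CRC / FCS.

110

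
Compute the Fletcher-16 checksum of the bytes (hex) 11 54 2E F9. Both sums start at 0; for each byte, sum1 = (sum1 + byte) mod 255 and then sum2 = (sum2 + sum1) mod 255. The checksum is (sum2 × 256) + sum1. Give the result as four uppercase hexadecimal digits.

978D

Running sums (mod 255):
  after byte 0 (11): sum1=17, sum2=17
  after byte 1 (54): sum1=101, sum2=118
  after byte 2 (2E): sum1=147, sum2=10
  after byte 3 (F9): sum1=141, sum2=151
Checksum = sum2·256 + sum1 = 151·256 + 141 = 38797 = 0x978D.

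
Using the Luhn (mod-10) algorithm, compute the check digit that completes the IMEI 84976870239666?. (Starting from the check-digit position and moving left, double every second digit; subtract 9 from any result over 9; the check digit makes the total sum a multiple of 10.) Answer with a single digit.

1

Partial digits right→left: 6 6 6 9 3 2 0 7 8 6 7 9 4 8
Double every second digit counting from the check-digit position (so the 1st, 3rd, 5th, ... of the partial from the right).
  doubled (with −9 where >9): 3 3 6 0 7 5 8 → sum 32
  kept as-is: 6 9 2 7 6 9 8 → sum 47
Total = 32 + 47 = 79.
Check digit = (10 − (79 mod 10)) mod 10 = 1.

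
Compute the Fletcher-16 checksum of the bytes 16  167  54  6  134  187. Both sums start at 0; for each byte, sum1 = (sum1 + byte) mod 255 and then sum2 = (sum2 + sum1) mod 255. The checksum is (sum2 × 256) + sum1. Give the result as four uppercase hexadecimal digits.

5A36

Running sums (mod 255):
  after byte 0 (16): sum1=16, sum2=16
  after byte 1 (167): sum1=183, sum2=199
  after byte 2 (54): sum1=237, sum2=181
  after byte 3 (6): sum1=243, sum2=169
  after byte 4 (134): sum1=122, sum2=36
  after byte 5 (187): sum1=54, sum2=90
Checksum = sum2·256 + sum1 = 90·256 + 54 = 23094 = 0x5A36.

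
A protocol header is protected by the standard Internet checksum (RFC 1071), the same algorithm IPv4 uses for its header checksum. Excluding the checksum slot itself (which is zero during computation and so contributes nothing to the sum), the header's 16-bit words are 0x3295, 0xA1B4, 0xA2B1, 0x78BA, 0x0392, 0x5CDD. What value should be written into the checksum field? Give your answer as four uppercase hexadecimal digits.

One's-complement addition (fold any carry out of bit 15 back into bit 0):
  0x3295 + 0xA1B4 = 0x0D449
  0xD449 + 0xA2B1 = 0x176FA → wrap carry → 0x76FB
  0x76FB + 0x78BA = 0x0EFB5
  0xEFB5 + 0x0392 = 0x0F347
  0xF347 + 0x5CDD = 0x15024 → wrap carry → 0x5025
One's-complement sum = 0x5025.
Checksum = ~0x5025 & 0xFFFF = 0xAFDA.

AFDA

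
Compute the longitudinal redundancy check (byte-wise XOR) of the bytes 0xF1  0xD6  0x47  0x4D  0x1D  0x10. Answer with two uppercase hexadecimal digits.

20

XOR the bytes together:
  start with 0xF1
  0xF1 ⊕ 0xD6 = 0x27
  0x27 ⊕ 0x47 = 0x60
  0x60 ⊕ 0x4D = 0x2D
  0x2D ⊕ 0x1D = 0x30
  0x30 ⊕ 0x10 = 0x20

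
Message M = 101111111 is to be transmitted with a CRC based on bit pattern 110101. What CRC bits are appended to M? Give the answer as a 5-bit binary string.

Append 5 zeros: 10111111100000. Divide by 110101 (XOR where the leading bit is 1):
  pos 0: 101111 XOR 110101 = 011010
  pos 1: 110101 XOR 110101 = 000000
  pos 7: 110000 XOR 110101 = 000101
Remainder (last 5 bits) = 01010. This is the CRC / FCS.

01010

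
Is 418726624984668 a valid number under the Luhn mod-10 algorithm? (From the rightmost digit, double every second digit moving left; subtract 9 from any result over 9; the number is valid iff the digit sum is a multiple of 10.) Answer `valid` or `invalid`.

valid

From the right, keep odd positions and double even positions (subtract 9 from any doubled value over 9):
  doubled (positions 2,4,...): 3 8 9 4 3 5 2 → sum 34
  kept (positions 1,3,...): 8 6 8 4 6 2 8 4 → sum 46
Total = 80.
80 mod 10 = 0, so the number is valid.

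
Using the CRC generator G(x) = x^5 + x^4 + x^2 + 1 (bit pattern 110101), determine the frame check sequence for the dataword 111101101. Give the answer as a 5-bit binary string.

Append 5 zeros: 11110110100000. Divide by 110101 (XOR where the leading bit is 1):
  pos 0: 111101 XOR 110101 = 001000
  pos 2: 100010 XOR 110101 = 010111
  pos 3: 101111 XOR 110101 = 011010
  pos 4: 110100 XOR 110101 = 000001
Remainder (last 5 bits) = 10000. This is the CRC / FCS.

10000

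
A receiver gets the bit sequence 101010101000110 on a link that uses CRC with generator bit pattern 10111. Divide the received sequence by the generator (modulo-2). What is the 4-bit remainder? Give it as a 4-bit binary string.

Modulo-2 division of 101010101000110 by 10111:
  pos 0: 10101 XOR 10111 = 00010
  pos 3: 10010 XOR 10111 = 00101
  pos 5: 10110 XOR 10111 = 00001
  pos 9: 10011 XOR 10111 = 00100
Remainder = 1000 (nonzero — an error is detected).

1000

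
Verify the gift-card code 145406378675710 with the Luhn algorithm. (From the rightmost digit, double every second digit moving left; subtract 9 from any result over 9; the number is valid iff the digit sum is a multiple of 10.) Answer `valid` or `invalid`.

invalid

From the right, keep odd positions and double even positions (subtract 9 from any doubled value over 9):
  doubled (positions 2,4,...): 2 1 3 5 3 8 8 → sum 30
  kept (positions 1,3,...): 0 7 7 8 3 0 5 1 → sum 31
Total = 61.
61 mod 10 = 1, so the number is invalid.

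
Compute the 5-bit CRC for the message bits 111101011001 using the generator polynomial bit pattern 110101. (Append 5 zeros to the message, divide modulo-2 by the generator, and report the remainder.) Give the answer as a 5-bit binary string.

00000

Append 5 zeros: 11110101100100000. Divide by 110101 (XOR where the leading bit is 1):
  pos 0: 111101 XOR 110101 = 001000
  pos 2: 100001 XOR 110101 = 010100
  pos 3: 101001 XOR 110101 = 011100
  pos 4: 111000 XOR 110101 = 001101
  pos 6: 110101 XOR 110101 = 000000
Remainder (last 5 bits) = 00000. This is the CRC / FCS.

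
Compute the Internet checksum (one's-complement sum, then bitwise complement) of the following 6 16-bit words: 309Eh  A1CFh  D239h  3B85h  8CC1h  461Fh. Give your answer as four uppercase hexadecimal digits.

One's-complement addition (fold any carry out of bit 15 back into bit 0):
  0x309E + 0xA1CF = 0x0D26D
  0xD26D + 0xD239 = 0x1A4A6 → wrap carry → 0xA4A7
  0xA4A7 + 0x3B85 = 0x0E02C
  0xE02C + 0x8CC1 = 0x16CED → wrap carry → 0x6CEE
  0x6CEE + 0x461F = 0x0B30D
One's-complement sum = 0xB30D.
Checksum = ~0xB30D & 0xFFFF = 0x4CF2.

4CF2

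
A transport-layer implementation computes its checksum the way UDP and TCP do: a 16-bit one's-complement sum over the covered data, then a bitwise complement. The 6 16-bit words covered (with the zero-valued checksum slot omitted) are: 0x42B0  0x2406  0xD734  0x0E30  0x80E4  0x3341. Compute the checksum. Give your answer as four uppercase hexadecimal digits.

One's-complement addition (fold any carry out of bit 15 back into bit 0):
  0x42B0 + 0x2406 = 0x066B6
  0x66B6 + 0xD734 = 0x13DEA → wrap carry → 0x3DEB
  0x3DEB + 0x0E30 = 0x04C1B
  0x4C1B + 0x80E4 = 0x0CCFF
  0xCCFF + 0x3341 = 0x10040 → wrap carry → 0x0041
One's-complement sum = 0x0041.
Checksum = ~0x0041 & 0xFFFF = 0xFFBE.

FFBE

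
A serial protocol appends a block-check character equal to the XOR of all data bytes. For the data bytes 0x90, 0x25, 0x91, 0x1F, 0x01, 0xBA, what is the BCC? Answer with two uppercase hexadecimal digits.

80

XOR the bytes together:
  start with 0x90
  0x90 ⊕ 0x25 = 0xB5
  0xB5 ⊕ 0x91 = 0x24
  0x24 ⊕ 0x1F = 0x3B
  0x3B ⊕ 0x01 = 0x3A
  0x3A ⊕ 0xBA = 0x80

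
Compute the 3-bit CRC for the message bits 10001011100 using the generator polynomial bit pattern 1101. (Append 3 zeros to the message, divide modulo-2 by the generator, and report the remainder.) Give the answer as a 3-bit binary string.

Append 3 zeros: 10001011100000. Divide by 1101 (XOR where the leading bit is 1):
  pos 0: 1000 XOR 1101 = 0101
  pos 1: 1011 XOR 1101 = 0110
  pos 2: 1100 XOR 1101 = 0001
  pos 5: 1111 XOR 1101 = 0010
  pos 7: 1000 XOR 1101 = 0101
  pos 8: 1010 XOR 1101 = 0111
  pos 9: 1110 XOR 1101 = 0011
Remainder (last 3 bits) = 110. This is the CRC / FCS.

110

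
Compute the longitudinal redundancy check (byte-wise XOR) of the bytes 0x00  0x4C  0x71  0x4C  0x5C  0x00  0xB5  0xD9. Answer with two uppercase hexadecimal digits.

41

XOR the bytes together:
  start with 0x00
  0x00 ⊕ 0x4C = 0x4C
  0x4C ⊕ 0x71 = 0x3D
  0x3D ⊕ 0x4C = 0x71
  0x71 ⊕ 0x5C = 0x2D
  0x2D ⊕ 0x00 = 0x2D
  0x2D ⊕ 0xB5 = 0x98
  0x98 ⊕ 0xD9 = 0x41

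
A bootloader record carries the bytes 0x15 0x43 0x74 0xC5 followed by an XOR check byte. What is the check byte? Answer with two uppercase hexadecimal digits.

E7

XOR the bytes together:
  start with 0x15
  0x15 ⊕ 0x43 = 0x56
  0x56 ⊕ 0x74 = 0x22
  0x22 ⊕ 0xC5 = 0xE7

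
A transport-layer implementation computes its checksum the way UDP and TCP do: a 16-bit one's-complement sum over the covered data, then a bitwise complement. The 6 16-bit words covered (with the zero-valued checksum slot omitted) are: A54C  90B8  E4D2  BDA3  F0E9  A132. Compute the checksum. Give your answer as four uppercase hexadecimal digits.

One's-complement addition (fold any carry out of bit 15 back into bit 0):
  0xA54C + 0x90B8 = 0x13604 → wrap carry → 0x3605
  0x3605 + 0xE4D2 = 0x11AD7 → wrap carry → 0x1AD8
  0x1AD8 + 0xBDA3 = 0x0D87B
  0xD87B + 0xF0E9 = 0x1C964 → wrap carry → 0xC965
  0xC965 + 0xA132 = 0x16A97 → wrap carry → 0x6A98
One's-complement sum = 0x6A98.
Checksum = ~0x6A98 & 0xFFFF = 0x9567.

9567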